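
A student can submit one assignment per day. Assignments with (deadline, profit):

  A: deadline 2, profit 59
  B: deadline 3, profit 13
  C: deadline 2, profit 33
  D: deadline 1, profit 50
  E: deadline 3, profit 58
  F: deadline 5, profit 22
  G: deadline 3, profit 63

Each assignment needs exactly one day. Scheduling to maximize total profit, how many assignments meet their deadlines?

By profit: G(d3,63), A(d2,59), E(d3,58), D(d1,50), C(d2,33), F(d5,22), B(d3,13)
G→slot 3; A→slot 2; E→slot 1; D skipped; C skipped; F→slot 5; B skipped.
4 of 7 scheduled.

4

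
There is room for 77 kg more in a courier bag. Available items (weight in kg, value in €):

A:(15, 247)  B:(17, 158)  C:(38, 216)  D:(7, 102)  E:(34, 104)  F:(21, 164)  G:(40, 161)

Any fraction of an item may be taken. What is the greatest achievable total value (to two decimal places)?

Greedy by value/weight ratio, highest first.
Order: A (247/15=16.47) > D (102/7=14.57) > B (158/17=9.29) > F (164/21=7.81) > C (216/38=5.68) > G (161/40=4.03) > E (104/34=3.06)
Fill: take A (15 @ 247) → take D (7 @ 102) → take B (17 @ 158) → take F (21 @ 164) → take 17/38 of C → 96.63; 77/77 used.
Total value = 767.63

767.63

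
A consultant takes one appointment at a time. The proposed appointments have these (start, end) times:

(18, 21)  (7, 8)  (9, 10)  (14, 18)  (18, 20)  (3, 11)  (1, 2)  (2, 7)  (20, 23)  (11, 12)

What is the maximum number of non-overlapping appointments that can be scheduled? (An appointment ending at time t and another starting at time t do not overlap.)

8

Sort by end time and greedily take each interval whose start is ≥ the last chosen end.
Sorted by end: (1,2)  (2,7)  (7,8)  (9,10)  (3,11)  (11,12)  (14,18)  (18,20)  (18,21)  (20,23)
take (1,2); take (2,7); take (7,8); take (9,10); skip (3,11); take (11,12); take (14,18); take (18,20); skip (18,21); take (20,23).
Selected 8 appointments.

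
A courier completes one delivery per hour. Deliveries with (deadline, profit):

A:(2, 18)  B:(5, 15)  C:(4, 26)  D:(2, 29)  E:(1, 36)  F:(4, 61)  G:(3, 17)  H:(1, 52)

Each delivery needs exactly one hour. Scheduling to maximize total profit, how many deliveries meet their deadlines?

Take jobs in profit order; each goes to the latest open slot no later than its deadline.
Profit order: F=61 H=52 E=36 D=29 C=26 A=18 G=17 B=15
Assign: F→slot 4, H→slot 1, E skipped, D→slot 2, C→slot 3, A skipped, G skipped, B→slot 5.
Slots: [1:H] [2:D] [3:C] [4:F] [5:B]
5 of 8 scheduled.

5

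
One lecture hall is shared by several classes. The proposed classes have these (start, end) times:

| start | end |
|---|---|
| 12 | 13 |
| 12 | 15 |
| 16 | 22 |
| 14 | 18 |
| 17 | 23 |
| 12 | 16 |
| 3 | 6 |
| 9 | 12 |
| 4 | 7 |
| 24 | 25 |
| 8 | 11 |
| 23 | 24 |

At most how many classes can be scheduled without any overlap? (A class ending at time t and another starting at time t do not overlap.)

By end time: (3,6), (4,7), (8,11), (9,12), (12,13), (12,15), (12,16), (14,18), (16,22), (17,23), (23,24), (24,25).
Pick (3,6); next start ≥ 6 → (8,11); next start ≥ 11 → (12,13); next start ≥ 13 → (14,18); next start ≥ 18 → (23,24); next start ≥ 24 → (24,25).
Selected 6 classes.

6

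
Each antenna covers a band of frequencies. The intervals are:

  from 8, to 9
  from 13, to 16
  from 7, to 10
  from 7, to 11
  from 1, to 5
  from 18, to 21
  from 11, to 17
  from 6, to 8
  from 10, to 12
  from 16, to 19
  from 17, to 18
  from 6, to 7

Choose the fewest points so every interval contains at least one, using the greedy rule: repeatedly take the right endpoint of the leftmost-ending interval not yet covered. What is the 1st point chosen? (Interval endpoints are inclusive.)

5

Sort by right endpoint; whenever an interval is uncovered, place a point at its right end.
Sorted: [1,5] [6,7] [6,8] [8,9] [7,10] [7,11] [10,12] [13,16] [11,17] [17,18] [16,19] [18,21]
{[1,5]} hit by 5; {[6,7],[6,8]} hit by 7; {[8,9],[7,10],[7,11]} hit by 9; {[10,12]} hit by 12; {[13,16],[11,17]} hit by 16; {[17,18],[16,19],[18,21]} hit by 18.
Points: 5, 7, 9, 12, 16, 18 (6 total).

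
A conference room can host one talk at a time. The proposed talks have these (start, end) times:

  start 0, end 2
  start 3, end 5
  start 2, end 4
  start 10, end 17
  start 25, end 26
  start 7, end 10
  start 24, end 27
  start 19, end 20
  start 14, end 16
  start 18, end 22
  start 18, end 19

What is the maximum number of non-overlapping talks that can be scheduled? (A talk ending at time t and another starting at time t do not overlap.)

Sort by end time and greedily take each interval whose start is ≥ the last chosen end.
Sorted by end: (0,2)  (2,4)  (3,5)  (7,10)  (14,16)  (10,17)  (18,19)  (19,20)  (18,22)  (25,26)  (24,27)
take (0,2); take (2,4); take (7,10); take (14,16); skip (10,17); take (18,19); take (19,20); skip (18,22); take (25,26).
Selected 7 talks.

7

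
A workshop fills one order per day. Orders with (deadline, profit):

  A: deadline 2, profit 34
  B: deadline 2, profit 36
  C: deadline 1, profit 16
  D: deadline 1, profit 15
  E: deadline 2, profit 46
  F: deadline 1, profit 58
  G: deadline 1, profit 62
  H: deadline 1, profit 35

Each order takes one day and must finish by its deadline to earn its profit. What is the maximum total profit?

By profit: G(d1,62), F(d1,58), E(d2,46), B(d2,36), H(d1,35), A(d2,34), C(d1,16), D(d1,15)
G→slot 1; F skipped; E→slot 2; B skipped; H skipped; A skipped; C skipped; D skipped.
Profit = 62 + 46 = 108

108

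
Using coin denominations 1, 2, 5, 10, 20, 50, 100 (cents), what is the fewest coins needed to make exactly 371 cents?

371 = 3×100 + 1×50 + 1×20 + 1×1
Total coins = 3 + 1 + 1 + 1 = 6

6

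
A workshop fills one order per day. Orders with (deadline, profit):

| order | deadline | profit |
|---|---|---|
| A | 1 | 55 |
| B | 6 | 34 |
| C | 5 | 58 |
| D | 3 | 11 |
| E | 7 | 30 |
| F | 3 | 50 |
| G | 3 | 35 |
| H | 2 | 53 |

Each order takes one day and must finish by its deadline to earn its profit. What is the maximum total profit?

280

Profit order: C=58 A=55 H=53 F=50 G=35 B=34 E=30 D=11
Assign: C→slot 5, A→slot 1, H→slot 2, F→slot 3, G skipped, B→slot 6, E→slot 7, D skipped.
Slots: [1:A] [2:H] [3:F] [5:C] [6:B] [7:E]
Profit = 55 + 53 + 50 + 58 + 34 + 30 = 280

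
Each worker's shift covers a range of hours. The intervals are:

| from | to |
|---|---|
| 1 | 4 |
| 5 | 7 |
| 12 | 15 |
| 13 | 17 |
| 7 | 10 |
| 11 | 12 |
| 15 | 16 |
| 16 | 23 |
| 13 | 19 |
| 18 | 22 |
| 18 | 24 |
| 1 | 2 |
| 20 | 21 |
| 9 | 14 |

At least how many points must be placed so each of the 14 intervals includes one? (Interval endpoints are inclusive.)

5

Process intervals by earliest right end; each time one isn't hit yet, stab at its right endpoint.
Sorted: [1,2] [1,4] [5,7] [7,10] [11,12] [9,14] [12,15] [15,16] [13,17] [13,19] [20,21] [18,22] [16,23] [18,24]
{[1,2],[1,4]} hit by 2; {[5,7],[7,10]} hit by 7; {[11,12],[9,14],[12,15]} hit by 12; {[15,16],[13,17],[13,19]} hit by 16; {[20,21],[18,22],[16,23],[18,24]} hit by 21.
Points: 2, 7, 12, 16, 21 (5 total).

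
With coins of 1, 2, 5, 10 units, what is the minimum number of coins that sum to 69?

69 = 6×10 + 1×5 + 2×2
Total coins = 6 + 1 + 2 = 9

9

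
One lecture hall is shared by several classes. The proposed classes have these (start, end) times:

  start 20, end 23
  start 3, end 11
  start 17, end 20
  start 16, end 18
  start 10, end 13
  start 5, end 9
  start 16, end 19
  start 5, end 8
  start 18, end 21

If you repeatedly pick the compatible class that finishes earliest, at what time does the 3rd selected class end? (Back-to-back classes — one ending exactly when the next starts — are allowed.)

Sort by end time and greedily take each interval whose start is ≥ the last chosen end.
By end time: (5,8), (5,9), (3,11), (10,13), (16,18), (16,19), (17,20), (18,21), (20,23).
Pick (5,8); next start ≥ 8 → (10,13); next start ≥ 13 → (16,18); next start ≥ 18 → (18,21).
Selected: (5,8) (10,13) (16,18) (18,21)

18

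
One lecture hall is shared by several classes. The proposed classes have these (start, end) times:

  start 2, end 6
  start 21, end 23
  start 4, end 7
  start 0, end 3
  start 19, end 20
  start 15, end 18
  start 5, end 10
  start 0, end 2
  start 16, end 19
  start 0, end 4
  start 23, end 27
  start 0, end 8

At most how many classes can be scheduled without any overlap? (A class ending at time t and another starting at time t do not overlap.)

6

Order by finish time; keep every interval that doesn't clash with the previous kept one.
Sorted by end: (0,2)  (0,3)  (0,4)  (2,6)  (4,7)  (0,8)  (5,10)  (15,18)  (16,19)  (19,20)  (21,23)  (23,27)
take (0,2); take (2,6); take (15,18); take (19,20); take (21,23); take (23,27).
Selected 6 classes.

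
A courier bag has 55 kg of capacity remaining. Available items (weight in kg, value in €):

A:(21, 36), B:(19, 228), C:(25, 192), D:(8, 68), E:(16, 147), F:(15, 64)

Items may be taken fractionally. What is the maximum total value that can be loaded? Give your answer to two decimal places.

535.16

Sort by value per unit weight and fill in that order.
Order: B (228/19=12.00) > E (147/16=9.19) > D (68/8=8.50) > C (192/25=7.68) > F (64/15=4.27) > A (36/21=1.71)
Fill: take B (19 @ 228) → take E (16 @ 147) → take D (8 @ 68) → take 12/25 of C → 92.16; 55/55 used.
Total value = 535.16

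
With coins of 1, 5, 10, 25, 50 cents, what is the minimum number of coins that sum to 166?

Use the largest denomination that fits, subtract, and repeat.
166 = 3×50 + 1×10 + 1×5 + 1×1
Total coins = 3 + 1 + 1 + 1 = 6

6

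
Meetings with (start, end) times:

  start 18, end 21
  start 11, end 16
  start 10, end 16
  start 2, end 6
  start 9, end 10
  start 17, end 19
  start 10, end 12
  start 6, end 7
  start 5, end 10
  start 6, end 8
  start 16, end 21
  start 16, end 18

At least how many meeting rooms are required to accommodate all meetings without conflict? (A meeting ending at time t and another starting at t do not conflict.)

3

Count concurrent intervals with a sweep; the peak is the room count.
Events (time:±→running): 2:+→1 5:+→2 6:-→1 6:+→2 6:+→3 … peak 3.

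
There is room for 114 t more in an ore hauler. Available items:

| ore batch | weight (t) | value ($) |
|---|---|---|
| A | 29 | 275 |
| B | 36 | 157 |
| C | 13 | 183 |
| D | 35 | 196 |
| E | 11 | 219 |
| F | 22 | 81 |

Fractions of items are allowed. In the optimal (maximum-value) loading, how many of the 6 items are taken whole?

4

Greedy by value/weight ratio, highest first.
Order: E (219/11=19.91) > C (183/13=14.08) > A (275/29=9.48) > D (196/35=5.60) > B (157/36=4.36) > F (81/22=3.68)
Fill: take E (11 @ 219) → take C (13 @ 183) → take A (29 @ 275) → take D (35 @ 196) → take 26/36 of B → 113.39; 114/114 used.
4 item(s) taken whole; one partial (take 26/36 of B).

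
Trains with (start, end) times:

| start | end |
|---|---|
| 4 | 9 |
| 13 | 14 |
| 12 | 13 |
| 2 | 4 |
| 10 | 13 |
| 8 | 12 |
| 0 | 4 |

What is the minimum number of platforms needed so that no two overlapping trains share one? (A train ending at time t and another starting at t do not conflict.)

Events (time:±→running): 0:+→1 2:+→2 … peak 2.

2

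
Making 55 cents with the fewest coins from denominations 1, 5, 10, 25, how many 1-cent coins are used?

0

55 = 2×25 + 1×5
Count of 1: 0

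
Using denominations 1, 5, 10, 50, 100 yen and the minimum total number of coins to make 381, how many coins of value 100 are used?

Use the largest denomination that fits, subtract, and repeat.
381 = 3×100 + 1×50 + 3×10 + 1×1
Count of 100: 3

3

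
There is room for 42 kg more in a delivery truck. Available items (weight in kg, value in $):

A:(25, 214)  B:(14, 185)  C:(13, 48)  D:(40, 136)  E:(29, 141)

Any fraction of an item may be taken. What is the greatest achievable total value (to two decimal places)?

Order: B (185/14=13.21) > A (214/25=8.56) > E (141/29=4.86) > C (48/13=3.69) > D (136/40=3.40)
Fill: take B (14 @ 185) → take A (25 @ 214) → take 3/29 of E → 14.59; 42/42 used.
Total value = 413.59

413.59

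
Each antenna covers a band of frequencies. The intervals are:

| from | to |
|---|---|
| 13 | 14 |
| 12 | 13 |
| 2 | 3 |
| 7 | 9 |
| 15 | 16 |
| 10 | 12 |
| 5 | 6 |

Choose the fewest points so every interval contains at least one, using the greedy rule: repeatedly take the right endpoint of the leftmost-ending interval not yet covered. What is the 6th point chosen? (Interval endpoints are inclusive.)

16

Process intervals by earliest right end; each time one isn't hit yet, stab at its right endpoint.
By right end: [2,3]  [5,6]  [7,9]  [10,12]  [12,13]  [13,14]  [15,16]
[2,3] uncovered → point at 3; [5,6] uncovered → point at 6; [7,9] uncovered → point at 9; [10,12] uncovered → point at 12; [13,14] uncovered → point at 14; [15,16] uncovered → point at 16.
Points: 3, 6, 9, 12, 14, 16 (6 total).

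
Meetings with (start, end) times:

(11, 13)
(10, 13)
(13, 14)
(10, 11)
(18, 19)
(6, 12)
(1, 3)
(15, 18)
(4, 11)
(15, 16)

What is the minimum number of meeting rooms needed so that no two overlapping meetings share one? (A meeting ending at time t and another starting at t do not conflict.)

Count concurrent intervals with a sweep; the peak is the room count.
Events (time:±→running): 1:+→1 3:-→0 4:+→1 6:+→2 10:+→3 10:+→4 … peak 4.

4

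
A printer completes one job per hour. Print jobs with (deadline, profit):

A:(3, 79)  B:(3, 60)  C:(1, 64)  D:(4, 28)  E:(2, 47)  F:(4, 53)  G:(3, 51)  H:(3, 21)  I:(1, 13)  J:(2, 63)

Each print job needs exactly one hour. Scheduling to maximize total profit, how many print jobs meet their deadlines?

4

By profit: A(d3,79), C(d1,64), J(d2,63), B(d3,60), F(d4,53), G(d3,51), E(d2,47), D(d4,28), H(d3,21), I(d1,13)
A→slot 3; C→slot 1; J→slot 2; B skipped; F→slot 4; G skipped; E skipped; D skipped; H skipped; I skipped.
4 of 10 scheduled.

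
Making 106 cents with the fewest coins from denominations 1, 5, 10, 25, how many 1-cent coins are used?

1

Greedy: take as many of the largest coin as possible, then repeat with the remainder.
106 − 4×25→6 − 1×5→1 − 1×1→0
Count of 1: 1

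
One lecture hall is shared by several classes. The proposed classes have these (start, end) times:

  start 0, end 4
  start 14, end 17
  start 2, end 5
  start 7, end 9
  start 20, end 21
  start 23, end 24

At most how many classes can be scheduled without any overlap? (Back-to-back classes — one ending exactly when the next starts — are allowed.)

5

Order by finish time; keep every interval that doesn't clash with the previous kept one.
By end time: (0,4), (2,5), (7,9), (14,17), (20,21), (23,24).
Pick (0,4); next start ≥ 4 → (7,9); next start ≥ 9 → (14,17); next start ≥ 17 → (20,21); next start ≥ 21 → (23,24).
Selected 5 classes.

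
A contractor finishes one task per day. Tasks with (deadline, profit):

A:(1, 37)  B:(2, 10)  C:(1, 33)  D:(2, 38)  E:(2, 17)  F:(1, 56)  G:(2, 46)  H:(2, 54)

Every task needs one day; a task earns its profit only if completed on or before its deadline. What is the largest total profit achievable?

Sort by profit descending; place each in the latest free slot ≤ its deadline.
Profit order: F=56 H=54 G=46 D=38 A=37 C=33 E=17 B=10
Assign: F→slot 1, H→slot 2, G skipped, D skipped, A skipped, C skipped, E skipped, B skipped.
Slots: [1:F] [2:H]
Profit = 56 + 54 = 110

110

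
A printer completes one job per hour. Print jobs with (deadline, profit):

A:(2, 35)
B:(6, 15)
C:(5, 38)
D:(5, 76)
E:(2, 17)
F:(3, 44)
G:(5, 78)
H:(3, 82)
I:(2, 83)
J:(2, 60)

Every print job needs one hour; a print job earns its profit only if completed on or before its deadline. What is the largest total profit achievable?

394

Take jobs in profit order; each goes to the latest open slot no later than its deadline.
Profit order: I=83 H=82 G=78 D=76 J=60 F=44 C=38 A=35 E=17 B=15
Assign: I→slot 2, H→slot 3, G→slot 5, D→slot 4, J→slot 1, F skipped, C skipped, A skipped, E skipped, B→slot 6.
Slots: [1:J] [2:I] [3:H] [4:D] [5:G] [6:B]
Profit = 60 + 83 + 82 + 76 + 78 + 15 = 394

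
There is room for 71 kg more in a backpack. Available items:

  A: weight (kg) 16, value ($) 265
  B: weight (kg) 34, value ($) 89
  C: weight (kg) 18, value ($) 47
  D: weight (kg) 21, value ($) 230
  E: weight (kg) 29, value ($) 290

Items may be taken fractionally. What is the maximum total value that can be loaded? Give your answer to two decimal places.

798.09

Greedy by value/weight ratio, highest first.
Order: A (265/16=16.56) > D (230/21=10.95) > E (290/29=10.00) > B (89/34=2.62) > C (47/18=2.61)
Fill: take A (16 @ 265) → take D (21 @ 230) → take E (29 @ 290) → take 5/34 of B → 13.09; 71/71 used.
Total value = 798.09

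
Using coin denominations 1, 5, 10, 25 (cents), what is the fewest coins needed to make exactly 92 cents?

Greedy: take as many of the largest coin as possible, then repeat with the remainder.
92 = 3×25 + 1×10 + 1×5 + 2×1
Total coins = 3 + 1 + 1 + 2 = 7

7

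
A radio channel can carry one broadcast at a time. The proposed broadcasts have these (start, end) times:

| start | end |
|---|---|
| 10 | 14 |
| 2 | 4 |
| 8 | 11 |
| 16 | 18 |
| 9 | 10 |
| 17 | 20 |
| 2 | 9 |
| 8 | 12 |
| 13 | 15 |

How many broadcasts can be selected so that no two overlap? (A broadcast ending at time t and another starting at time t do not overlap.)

Greedy by earliest finish: after sorting by end time, pick each interval compatible with the last pick.
Sorted by end: (2,4)  (2,9)  (9,10)  (8,11)  (8,12)  (10,14)  (13,15)  (16,18)  (17,20)
take (2,4); take (9,10); take (10,14); take (16,18).
Selected 4 broadcasts.

4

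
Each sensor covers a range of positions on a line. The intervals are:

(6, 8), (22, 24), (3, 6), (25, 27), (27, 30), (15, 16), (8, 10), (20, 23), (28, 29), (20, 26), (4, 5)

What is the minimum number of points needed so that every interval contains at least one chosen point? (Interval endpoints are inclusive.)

By right end: [4,5]  [3,6]  [6,8]  [8,10]  [15,16]  [20,23]  [22,24]  [20,26]  [25,27]  [28,29]  [27,30]
[4,5] uncovered → point at 5; [6,8] uncovered → point at 8; [15,16] uncovered → point at 16; [20,23] uncovered → point at 23; [25,27] uncovered → point at 27; [28,29] uncovered → point at 29.
Points: 5, 8, 16, 23, 27, 29 (6 total).

6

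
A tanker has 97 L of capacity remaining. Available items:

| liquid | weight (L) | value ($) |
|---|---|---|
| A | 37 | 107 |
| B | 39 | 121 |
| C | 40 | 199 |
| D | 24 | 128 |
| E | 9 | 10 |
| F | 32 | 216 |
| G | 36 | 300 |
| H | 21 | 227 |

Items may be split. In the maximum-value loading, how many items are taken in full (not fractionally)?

Order: H (227/21=10.81) > G (300/36=8.33) > F (216/32=6.75) > D (128/24=5.33) > C (199/40=4.97) > B (121/39=3.10) > A (107/37=2.89) > E (10/9=1.11)
Fill: take H (21 @ 227) → take G (36 @ 300) → take F (32 @ 216) → take 8/24 of D → 42.67; 97/97 used.
3 item(s) taken whole; one partial (take 8/24 of D).

3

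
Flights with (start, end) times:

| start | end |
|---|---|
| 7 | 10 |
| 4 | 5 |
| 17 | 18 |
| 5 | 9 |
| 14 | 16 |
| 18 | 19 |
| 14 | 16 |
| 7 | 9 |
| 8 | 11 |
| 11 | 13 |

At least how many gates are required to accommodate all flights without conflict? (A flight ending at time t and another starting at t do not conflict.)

4

The answer is the maximum number of intervals overlapping at any instant.
starts: [4, 5, 7, 7, 8, 11, 14, 14, 17, 18]
ends:   [5, 9, 9, 10, 11, 13, 16, 16, 18, 19]
s4→1 e5→0 s5→1 s7→2 s7→3 s8→4  — peak 4.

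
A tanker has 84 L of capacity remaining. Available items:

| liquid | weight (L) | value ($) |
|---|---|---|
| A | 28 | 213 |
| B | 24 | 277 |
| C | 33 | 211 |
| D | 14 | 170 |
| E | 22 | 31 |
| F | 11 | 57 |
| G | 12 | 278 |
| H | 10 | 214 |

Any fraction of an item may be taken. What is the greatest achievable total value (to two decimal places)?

Ratios (sorted): G 23.17, H 21.40, D 12.14, B 11.54, A 7.61, C 6.39, F 5.18, E 1.41
take G (12 @ 278); take H (10 @ 214); take D (14 @ 170); take B (24 @ 277); take 24/28 of A → 182.57. Capacity used 84/84.
Total value = 1121.57

1121.57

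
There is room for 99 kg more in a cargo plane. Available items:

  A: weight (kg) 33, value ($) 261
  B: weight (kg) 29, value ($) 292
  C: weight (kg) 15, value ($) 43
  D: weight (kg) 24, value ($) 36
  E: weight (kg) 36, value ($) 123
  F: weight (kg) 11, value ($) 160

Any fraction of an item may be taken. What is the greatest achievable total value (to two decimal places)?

801.83

Order: F (160/11=14.55) > B (292/29=10.07) > A (261/33=7.91) > E (123/36=3.42) > C (43/15=2.87) > D (36/24=1.50)
Fill: take F (11 @ 160) → take B (29 @ 292) → take A (33 @ 261) → take 26/36 of E → 88.83; 99/99 used.
Total value = 801.83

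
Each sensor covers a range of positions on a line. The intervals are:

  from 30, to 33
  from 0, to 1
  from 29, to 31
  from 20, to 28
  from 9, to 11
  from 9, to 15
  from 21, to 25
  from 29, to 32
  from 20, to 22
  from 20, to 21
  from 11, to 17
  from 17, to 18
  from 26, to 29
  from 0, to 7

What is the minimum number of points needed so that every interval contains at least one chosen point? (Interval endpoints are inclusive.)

Process intervals by earliest right end; each time one isn't hit yet, stab at its right endpoint.
By right end: [0,1]  [0,7]  [9,11]  [9,15]  [11,17]  [17,18]  [20,21]  [20,22]  [21,25]  [20,28]  [26,29]  [29,31]  [29,32]  [30,33]
[0,1] uncovered → point at 1; [9,11] uncovered → point at 11; [17,18] uncovered → point at 18; [20,21] uncovered → point at 21; [26,29] uncovered → point at 29; [30,33] uncovered → point at 33.
Points: 1, 11, 18, 21, 29, 33 (6 total).

6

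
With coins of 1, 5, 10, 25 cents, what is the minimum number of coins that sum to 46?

Greedy: take as many of the largest coin as possible, then repeat with the remainder.
46 − 1×25→21 − 2×10→1 − 1×1→0
Total coins = 1 + 2 + 1 = 4

4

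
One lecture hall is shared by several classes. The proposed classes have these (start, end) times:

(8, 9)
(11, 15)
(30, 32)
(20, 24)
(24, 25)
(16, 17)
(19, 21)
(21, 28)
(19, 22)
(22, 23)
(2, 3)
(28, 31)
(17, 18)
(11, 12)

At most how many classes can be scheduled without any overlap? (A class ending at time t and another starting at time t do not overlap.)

Greedy by earliest finish: after sorting by end time, pick each interval compatible with the last pick.
Sorted by end: (2,3)  (8,9)  (11,12)  (11,15)  (16,17)  (17,18)  (19,21)  (19,22)  (22,23)  (20,24)  (24,25)  (21,28)  (28,31)  (30,32)
take (2,3); take (8,9); take (11,12); take (16,17); take (17,18); take (19,21); take (22,23); take (24,25); take (28,31).
Selected 9 classes.

9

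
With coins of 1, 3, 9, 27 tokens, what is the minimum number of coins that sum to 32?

32 = 1×27 + 1×3 + 2×1
Total coins = 1 + 1 + 2 = 4

4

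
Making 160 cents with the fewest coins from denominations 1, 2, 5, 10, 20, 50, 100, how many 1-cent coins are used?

Greedy: take as many of the largest coin as possible, then repeat with the remainder.
160 − 1×100→60 − 1×50→10 − 1×10→0
Count of 1: 0

0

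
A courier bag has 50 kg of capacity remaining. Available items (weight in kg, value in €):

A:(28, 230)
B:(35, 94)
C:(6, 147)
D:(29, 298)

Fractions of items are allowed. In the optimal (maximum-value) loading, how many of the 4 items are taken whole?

Ratios (sorted): C 24.50, D 10.28, A 8.21, B 2.69
take C (6 @ 147); take D (29 @ 298); take 15/28 of A → 123.21. Capacity used 50/50.
2 item(s) taken whole; one partial (take 15/28 of A).

2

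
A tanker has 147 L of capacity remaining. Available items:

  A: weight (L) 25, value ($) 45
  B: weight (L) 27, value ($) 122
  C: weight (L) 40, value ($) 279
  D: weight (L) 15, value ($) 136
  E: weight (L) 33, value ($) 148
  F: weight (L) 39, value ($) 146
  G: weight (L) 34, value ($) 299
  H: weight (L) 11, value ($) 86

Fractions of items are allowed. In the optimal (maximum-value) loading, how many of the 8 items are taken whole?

Greedy by value/weight ratio, highest first.
Ratios (sorted): D 9.07, G 8.79, H 7.82, C 6.97, B 4.52, E 4.48, F 3.74, A 1.80
take D (15 @ 136); take G (34 @ 299); take H (11 @ 86); take C (40 @ 279); take B (27 @ 122); take 20/33 of E → 89.70. Capacity used 147/147.
5 item(s) taken whole; one partial (take 20/33 of E).

5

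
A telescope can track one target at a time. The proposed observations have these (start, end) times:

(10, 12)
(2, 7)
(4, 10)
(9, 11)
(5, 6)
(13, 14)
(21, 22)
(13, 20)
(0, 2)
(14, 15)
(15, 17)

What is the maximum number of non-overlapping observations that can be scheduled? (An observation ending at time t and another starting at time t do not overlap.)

7

Greedy by earliest finish: after sorting by end time, pick each interval compatible with the last pick.
Sorted by end: (0,2)  (5,6)  (2,7)  (4,10)  (9,11)  (10,12)  (13,14)  (14,15)  (15,17)  (13,20)  (21,22)
take (0,2); take (5,6); take (9,11); skip (10,12); take (13,14); take (14,15); take (15,17); skip (13,20); take (21,22).
Selected 7 observations.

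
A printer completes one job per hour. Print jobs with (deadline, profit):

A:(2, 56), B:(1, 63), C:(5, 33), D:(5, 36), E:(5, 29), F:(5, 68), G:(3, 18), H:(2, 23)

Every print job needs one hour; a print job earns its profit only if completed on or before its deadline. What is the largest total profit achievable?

256

Take jobs in profit order; each goes to the latest open slot no later than its deadline.
Profit order: F=68 B=63 A=56 D=36 C=33 E=29 H=23 G=18
Assign: F→slot 5, B→slot 1, A→slot 2, D→slot 4, C→slot 3, E skipped, H skipped, G skipped.
Slots: [1:B] [2:A] [3:C] [4:D] [5:F]
Profit = 63 + 56 + 33 + 36 + 68 = 256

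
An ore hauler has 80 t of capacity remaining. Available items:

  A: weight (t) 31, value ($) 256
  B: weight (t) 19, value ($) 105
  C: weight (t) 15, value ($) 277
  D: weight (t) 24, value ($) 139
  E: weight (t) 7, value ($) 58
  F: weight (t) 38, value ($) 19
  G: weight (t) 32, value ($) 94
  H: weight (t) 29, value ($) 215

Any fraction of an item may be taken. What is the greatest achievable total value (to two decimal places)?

791.17

Ratios (sorted): C 18.47, E 8.29, A 8.26, H 7.41, D 5.79, B 5.53, G 2.94, F 0.50
take C (15 @ 277); take E (7 @ 58); take A (31 @ 256); take 27/29 of H → 200.17. Capacity used 80/80.
Total value = 791.17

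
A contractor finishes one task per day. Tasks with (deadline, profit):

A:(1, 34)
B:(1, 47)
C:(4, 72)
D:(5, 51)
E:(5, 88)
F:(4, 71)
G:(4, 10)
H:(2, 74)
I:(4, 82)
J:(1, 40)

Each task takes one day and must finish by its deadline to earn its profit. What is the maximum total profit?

Take jobs in profit order; each goes to the latest open slot no later than its deadline.
Profit order: E=88 I=82 H=74 C=72 F=71 D=51 B=47 J=40 A=34 G=10
Assign: E→slot 5, I→slot 4, H→slot 2, C→slot 3, F→slot 1, D skipped, B skipped, J skipped, A skipped, G skipped.
Slots: [1:F] [2:H] [3:C] [4:I] [5:E]
Profit = 71 + 74 + 72 + 82 + 88 = 387

387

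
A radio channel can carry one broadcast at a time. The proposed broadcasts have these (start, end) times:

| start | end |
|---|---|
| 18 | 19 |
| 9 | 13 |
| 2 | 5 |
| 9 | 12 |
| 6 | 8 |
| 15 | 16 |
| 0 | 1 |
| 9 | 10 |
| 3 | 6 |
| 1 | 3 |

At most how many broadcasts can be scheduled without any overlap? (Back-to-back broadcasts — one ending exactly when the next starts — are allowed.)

7

Order by finish time; keep every interval that doesn't clash with the previous kept one.
By end time: (0,1), (1,3), (2,5), (3,6), (6,8), (9,10), (9,12), (9,13), (15,16), (18,19).
Pick (0,1); next start ≥ 1 → (1,3); next start ≥ 3 → (3,6); next start ≥ 6 → (6,8); next start ≥ 8 → (9,10); next start ≥ 10 → (15,16); next start ≥ 16 → (18,19).
Selected 7 broadcasts.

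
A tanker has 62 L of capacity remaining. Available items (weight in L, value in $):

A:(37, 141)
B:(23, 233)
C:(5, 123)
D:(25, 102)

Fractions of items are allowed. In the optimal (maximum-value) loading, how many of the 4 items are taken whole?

3

Greedy by value/weight ratio, highest first.
Order: C (123/5=24.60) > B (233/23=10.13) > D (102/25=4.08) > A (141/37=3.81)
Fill: take C (5 @ 123) → take B (23 @ 233) → take D (25 @ 102) → take 9/37 of A → 34.30; 62/62 used.
3 item(s) taken whole; one partial (take 9/37 of A).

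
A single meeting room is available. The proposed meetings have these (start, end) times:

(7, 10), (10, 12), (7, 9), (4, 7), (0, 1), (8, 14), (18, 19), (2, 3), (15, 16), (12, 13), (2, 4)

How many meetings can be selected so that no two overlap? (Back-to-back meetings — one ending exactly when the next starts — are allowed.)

By end time: (0,1), (2,3), (2,4), (4,7), (7,9), (7,10), (10,12), (12,13), (8,14), (15,16), (18,19).
Pick (0,1); next start ≥ 1 → (2,3); next start ≥ 3 → (4,7); next start ≥ 7 → (7,9); next start ≥ 9 → (10,12); next start ≥ 12 → (12,13); next start ≥ 13 → (15,16); next start ≥ 16 → (18,19).
Selected 8 meetings.

8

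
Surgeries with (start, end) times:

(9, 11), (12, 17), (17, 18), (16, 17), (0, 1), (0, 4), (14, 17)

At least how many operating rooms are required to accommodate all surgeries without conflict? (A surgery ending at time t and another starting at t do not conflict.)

The answer is the maximum number of intervals overlapping at any instant.
Events (time:±→running): 0:+→1 0:+→2 1:-→1 4:-→0 9:+→1 11:-→0 12:+→1 14:+→2 16:+→3 … peak 3.

3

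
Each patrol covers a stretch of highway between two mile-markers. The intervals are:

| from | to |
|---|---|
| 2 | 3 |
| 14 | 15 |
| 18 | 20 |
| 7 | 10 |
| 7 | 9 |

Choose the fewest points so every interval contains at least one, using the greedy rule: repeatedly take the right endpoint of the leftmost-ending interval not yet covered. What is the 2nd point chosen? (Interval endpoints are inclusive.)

Sorted: [2,3] [7,9] [7,10] [14,15] [18,20]
{[2,3]} hit by 3; {[7,9],[7,10]} hit by 9; {[14,15]} hit by 15; {[18,20]} hit by 20.
Points: 3, 9, 15, 20 (4 total).

9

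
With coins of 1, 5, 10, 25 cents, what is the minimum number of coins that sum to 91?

6

91 = 3×25 + 1×10 + 1×5 + 1×1
Total coins = 3 + 1 + 1 + 1 = 6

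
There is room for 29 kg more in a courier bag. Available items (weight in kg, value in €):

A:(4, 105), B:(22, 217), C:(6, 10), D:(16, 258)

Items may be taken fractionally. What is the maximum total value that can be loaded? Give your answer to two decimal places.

451.77

Sort by value per unit weight and fill in that order.
Order: A (105/4=26.25) > D (258/16=16.12) > B (217/22=9.86) > C (10/6=1.67)
Fill: take A (4 @ 105) → take D (16 @ 258) → take 9/22 of B → 88.77; 29/29 used.
Total value = 451.77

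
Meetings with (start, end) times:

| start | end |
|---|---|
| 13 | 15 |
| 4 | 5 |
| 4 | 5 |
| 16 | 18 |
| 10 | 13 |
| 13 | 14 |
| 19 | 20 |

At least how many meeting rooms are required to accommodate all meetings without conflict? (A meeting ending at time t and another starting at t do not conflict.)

2

Count concurrent intervals with a sweep; the peak is the room count.
Events (time:±→running): 4:+→1 4:+→2 … peak 2.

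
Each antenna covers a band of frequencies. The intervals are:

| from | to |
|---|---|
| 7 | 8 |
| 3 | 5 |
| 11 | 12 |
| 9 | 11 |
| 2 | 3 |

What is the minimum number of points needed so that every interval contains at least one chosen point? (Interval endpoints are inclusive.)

Sort by right endpoint; whenever an interval is uncovered, place a point at its right end.
By right end: [2,3]  [3,5]  [7,8]  [9,11]  [11,12]
[2,3] uncovered → point at 3; [7,8] uncovered → point at 8; [9,11] uncovered → point at 11.
Points: 3, 8, 11 (3 total).

3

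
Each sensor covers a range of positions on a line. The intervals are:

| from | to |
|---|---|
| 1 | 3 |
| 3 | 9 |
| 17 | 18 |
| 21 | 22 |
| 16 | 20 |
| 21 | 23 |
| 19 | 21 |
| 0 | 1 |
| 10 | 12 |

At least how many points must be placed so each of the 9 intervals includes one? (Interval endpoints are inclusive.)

5

Sorted: [0,1] [1,3] [3,9] [10,12] [17,18] [16,20] [19,21] [21,22] [21,23]
{[0,1],[1,3]} hit by 1; {[3,9]} hit by 9; {[10,12]} hit by 12; {[17,18],[16,20]} hit by 18; {[19,21],[21,22],[21,23]} hit by 21.
Points: 1, 9, 12, 18, 21 (5 total).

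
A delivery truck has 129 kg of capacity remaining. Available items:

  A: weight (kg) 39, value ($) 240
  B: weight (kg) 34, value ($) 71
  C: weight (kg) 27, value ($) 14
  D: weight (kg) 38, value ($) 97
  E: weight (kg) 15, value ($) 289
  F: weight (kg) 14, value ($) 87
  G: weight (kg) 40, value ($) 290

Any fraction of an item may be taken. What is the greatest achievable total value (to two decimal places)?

959.61

Sort by value per unit weight and fill in that order.
Order: E (289/15=19.27) > G (290/40=7.25) > F (87/14=6.21) > A (240/39=6.15) > D (97/38=2.55) > B (71/34=2.09) > C (14/27=0.52)
Fill: take E (15 @ 289) → take G (40 @ 290) → take F (14 @ 87) → take A (39 @ 240) → take 21/38 of D → 53.61; 129/129 used.
Total value = 959.61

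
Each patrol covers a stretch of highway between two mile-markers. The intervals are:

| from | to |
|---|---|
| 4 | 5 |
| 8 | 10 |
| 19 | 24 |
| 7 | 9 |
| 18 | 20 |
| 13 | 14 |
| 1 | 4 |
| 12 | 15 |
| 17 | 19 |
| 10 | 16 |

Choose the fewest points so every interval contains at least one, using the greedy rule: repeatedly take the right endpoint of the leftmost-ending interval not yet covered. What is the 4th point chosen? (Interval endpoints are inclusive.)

Process intervals by earliest right end; each time one isn't hit yet, stab at its right endpoint.
Sorted: [1,4] [4,5] [7,9] [8,10] [13,14] [12,15] [10,16] [17,19] [18,20] [19,24]
{[1,4],[4,5]} hit by 4; {[7,9],[8,10]} hit by 9; {[13,14],[12,15],[10,16]} hit by 14; {[17,19],[18,20],[19,24]} hit by 19.
Points: 4, 9, 14, 19 (4 total).

19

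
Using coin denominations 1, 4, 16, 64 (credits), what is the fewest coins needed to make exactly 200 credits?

200 = 3×64 + 2×4
Total coins = 3 + 2 = 5

5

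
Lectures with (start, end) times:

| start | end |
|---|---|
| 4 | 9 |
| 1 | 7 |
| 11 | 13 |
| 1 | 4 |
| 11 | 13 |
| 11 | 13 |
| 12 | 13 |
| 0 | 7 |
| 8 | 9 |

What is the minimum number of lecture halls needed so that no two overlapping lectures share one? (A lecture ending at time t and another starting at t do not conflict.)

starts: [0, 1, 1, 4, 8, 11, 11, 11, 12]
ends:   [4, 7, 7, 9, 9, 13, 13, 13, 13]
s0→1 s1→2 s1→3 e4→2 s4→3 e7→2 e7→1 s8→2 e9→1 e9→0 s11→1 s11→2 s11→3 s12→4  — peak 4.

4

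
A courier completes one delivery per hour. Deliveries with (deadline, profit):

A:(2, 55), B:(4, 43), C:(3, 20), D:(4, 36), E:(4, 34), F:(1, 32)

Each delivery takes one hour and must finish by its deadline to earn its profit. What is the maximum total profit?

Take jobs in profit order; each goes to the latest open slot no later than its deadline.
By profit: A(d2,55), B(d4,43), D(d4,36), E(d4,34), F(d1,32), C(d3,20)
A→slot 2; B→slot 4; D→slot 3; E→slot 1; F skipped; C skipped.
Profit = 34 + 55 + 36 + 43 = 168

168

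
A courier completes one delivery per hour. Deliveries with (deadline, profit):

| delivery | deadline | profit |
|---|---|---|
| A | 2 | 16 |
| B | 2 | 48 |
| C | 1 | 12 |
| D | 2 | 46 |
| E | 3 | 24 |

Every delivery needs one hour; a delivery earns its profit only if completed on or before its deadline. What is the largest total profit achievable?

118

Take jobs in profit order; each goes to the latest open slot no later than its deadline.
Profit order: B=48 D=46 E=24 A=16 C=12
Assign: B→slot 2, D→slot 1, E→slot 3, A skipped, C skipped.
Slots: [1:D] [2:B] [3:E]
Profit = 46 + 48 + 24 = 118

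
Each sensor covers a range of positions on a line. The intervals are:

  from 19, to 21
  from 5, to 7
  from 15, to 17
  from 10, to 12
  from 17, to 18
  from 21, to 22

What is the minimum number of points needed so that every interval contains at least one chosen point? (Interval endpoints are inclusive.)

4

Sort by right endpoint; whenever an interval is uncovered, place a point at its right end.
Sorted: [5,7] [10,12] [15,17] [17,18] [19,21] [21,22]
{[5,7]} hit by 7; {[10,12]} hit by 12; {[15,17],[17,18]} hit by 17; {[19,21],[21,22]} hit by 21.
Points: 7, 12, 17, 21 (4 total).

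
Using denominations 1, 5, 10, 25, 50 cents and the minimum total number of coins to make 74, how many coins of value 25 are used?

74 − 1×50→24 − 2×10→4 − 4×1→0
Count of 25: 0

0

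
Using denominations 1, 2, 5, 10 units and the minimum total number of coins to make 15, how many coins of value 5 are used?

15 − 1×10→5 − 1×5→0
Count of 5: 1

1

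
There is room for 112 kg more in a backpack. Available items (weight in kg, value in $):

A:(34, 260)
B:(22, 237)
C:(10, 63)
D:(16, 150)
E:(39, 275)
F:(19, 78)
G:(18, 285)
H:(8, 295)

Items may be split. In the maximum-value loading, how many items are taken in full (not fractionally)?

5

Greedy by value/weight ratio, highest first.
Ratios (sorted): H 36.88, G 15.83, B 10.77, D 9.38, A 7.65, E 7.05, C 6.30, F 4.11
take H (8 @ 295); take G (18 @ 285); take B (22 @ 237); take D (16 @ 150); take A (34 @ 260); take 14/39 of E → 98.72. Capacity used 112/112.
5 item(s) taken whole; one partial (take 14/39 of E).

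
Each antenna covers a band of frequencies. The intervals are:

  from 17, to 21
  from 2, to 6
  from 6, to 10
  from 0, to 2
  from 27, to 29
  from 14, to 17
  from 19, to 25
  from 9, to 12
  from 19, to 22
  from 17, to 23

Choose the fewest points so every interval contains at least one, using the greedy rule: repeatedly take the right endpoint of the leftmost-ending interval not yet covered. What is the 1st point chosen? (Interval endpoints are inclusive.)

Sort by right endpoint; whenever an interval is uncovered, place a point at its right end.
By right end: [0,2]  [2,6]  [6,10]  [9,12]  [14,17]  [17,21]  [19,22]  [17,23]  [19,25]  [27,29]
[0,2] uncovered → point at 2; [6,10] uncovered → point at 10; [14,17] uncovered → point at 17; [19,22] uncovered → point at 22; [27,29] uncovered → point at 29.
Points: 2, 10, 17, 22, 29 (5 total).

2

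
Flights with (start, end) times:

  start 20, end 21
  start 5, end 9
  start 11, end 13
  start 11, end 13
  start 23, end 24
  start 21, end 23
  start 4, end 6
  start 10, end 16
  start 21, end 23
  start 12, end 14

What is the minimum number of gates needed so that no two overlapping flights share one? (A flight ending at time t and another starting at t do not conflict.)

Events (time:±→running): 4:+→1 5:+→2 6:-→1 9:-→0 10:+→1 11:+→2 11:+→3 12:+→4 … peak 4.

4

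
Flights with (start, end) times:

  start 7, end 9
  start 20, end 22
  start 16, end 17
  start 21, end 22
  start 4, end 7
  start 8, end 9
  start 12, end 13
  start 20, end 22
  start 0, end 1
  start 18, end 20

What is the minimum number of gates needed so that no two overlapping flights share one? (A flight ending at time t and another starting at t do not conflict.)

3

starts: [0, 4, 7, 8, 12, 16, 18, 20, 20, 21]
ends:   [1, 7, 9, 9, 13, 17, 20, 22, 22, 22]
s0→1 e1→0 s4→1 e7→0 s7→1 s8→2 e9→1 e9→0 s12→1 e13→0 s16→1 e17→0 s18→1 e20→0 s20→1 s20→2 s21→3  — peak 3.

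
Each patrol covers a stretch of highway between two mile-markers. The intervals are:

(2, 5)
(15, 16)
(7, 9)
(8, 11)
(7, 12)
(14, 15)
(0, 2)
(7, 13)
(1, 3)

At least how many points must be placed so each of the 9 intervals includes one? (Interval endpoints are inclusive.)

Sort by right endpoint; whenever an interval is uncovered, place a point at its right end.
By right end: [0,2]  [1,3]  [2,5]  [7,9]  [8,11]  [7,12]  [7,13]  [14,15]  [15,16]
[0,2] uncovered → point at 2; [7,9] uncovered → point at 9; [14,15] uncovered → point at 15.
Points: 2, 9, 15 (3 total).

3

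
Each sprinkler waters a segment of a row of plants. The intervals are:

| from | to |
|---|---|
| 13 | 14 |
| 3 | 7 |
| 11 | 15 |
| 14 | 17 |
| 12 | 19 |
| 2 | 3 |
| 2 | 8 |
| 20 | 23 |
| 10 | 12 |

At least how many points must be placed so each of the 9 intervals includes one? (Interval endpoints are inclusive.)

4

Sort by right endpoint; whenever an interval is uncovered, place a point at its right end.
Sorted: [2,3] [3,7] [2,8] [10,12] [13,14] [11,15] [14,17] [12,19] [20,23]
{[2,3],[3,7],[2,8]} hit by 3; {[10,12]} hit by 12; {[13,14],[11,15],[14,17],[12,19]} hit by 14; {[20,23]} hit by 23.
Points: 3, 12, 14, 23 (4 total).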